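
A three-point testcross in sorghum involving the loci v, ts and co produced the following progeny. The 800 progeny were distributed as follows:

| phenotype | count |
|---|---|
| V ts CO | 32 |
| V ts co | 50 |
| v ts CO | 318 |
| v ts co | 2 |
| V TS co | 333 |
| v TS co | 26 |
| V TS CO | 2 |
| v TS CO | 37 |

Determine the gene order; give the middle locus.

The two most frequent reciprocal classes, v ts CO and V TS co, are the parental types, so the F1 was v ts CO / V TS co.
The two rarest classes, v ts co and V TS CO, are the double crossovers. Comparing them with the parentals, only the co allele has switched, so co is the middle locus and the order is ts – co – v.

co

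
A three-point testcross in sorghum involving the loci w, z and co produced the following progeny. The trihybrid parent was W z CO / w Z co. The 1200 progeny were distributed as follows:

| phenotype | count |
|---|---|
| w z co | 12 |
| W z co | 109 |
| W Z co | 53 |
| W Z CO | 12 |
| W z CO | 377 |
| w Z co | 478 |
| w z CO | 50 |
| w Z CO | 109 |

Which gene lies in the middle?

The two rarest classes, W Z CO and w z co, are the double crossovers. Comparing them with the parentals, only the z allele has switched, so z is the middle locus and the order is w – z – co.

z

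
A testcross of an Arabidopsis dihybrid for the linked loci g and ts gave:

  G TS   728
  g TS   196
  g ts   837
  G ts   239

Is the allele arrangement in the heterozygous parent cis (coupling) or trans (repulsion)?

The two most frequent classes are G TS (728) and g ts (837); these are the parental (non-recombinant) types.
So the F1 carried G TS on one chromosome and g ts on the other — the recessive alleles are on the same chromosome (cis / coupling).

cis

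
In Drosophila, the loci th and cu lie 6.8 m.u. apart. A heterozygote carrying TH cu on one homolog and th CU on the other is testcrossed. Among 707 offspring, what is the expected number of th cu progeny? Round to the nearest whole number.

24

A map distance of 6.8 m.u. corresponds to a recombination frequency of 0.068.
The F1 is TH cu / th CU, so th cu is a recombinant gamete class with expected frequency r/2 = 0.068/2 = 0.0340.
Expected number = 0.0340 × 707 = 24.04 ≈ 24.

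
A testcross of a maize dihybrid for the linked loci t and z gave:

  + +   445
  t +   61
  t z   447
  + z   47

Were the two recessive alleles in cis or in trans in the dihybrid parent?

The two most frequent classes are + + (445) and t z (447); these are the parental (non-recombinant) types.
So the F1 carried + + on one chromosome and t z on the other — the recessive alleles are on the same chromosome (cis / coupling).

cis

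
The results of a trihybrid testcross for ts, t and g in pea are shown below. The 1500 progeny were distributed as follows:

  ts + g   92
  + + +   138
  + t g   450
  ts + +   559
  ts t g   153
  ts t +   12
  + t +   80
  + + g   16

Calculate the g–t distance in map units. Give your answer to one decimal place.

The two most frequent reciprocal classes, ts + + and + t g, are the parental types, so the F1 was ts + + / + t g.
The two rarest classes, ts t + and + + g, are the double crossovers. Comparing them with the parentals, only the t allele has switched, so t is the middle locus and the order is ts – t – g.
Crossovers in the t–g interval produce the single-crossover classes ts + g and + t + (92 + 80 = 172) plus the double crossovers (28).
RF(t–g) = (172 + 28) / 1500 = 200/1500 = 0.1333 → 13.3 map units.

13.3 map units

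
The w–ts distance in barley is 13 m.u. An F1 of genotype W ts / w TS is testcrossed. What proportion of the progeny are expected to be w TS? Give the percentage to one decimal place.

43.5%

A map distance of 13 m.u. corresponds to a recombination frequency of 0.130.
The F1 is W ts / w TS, so w TS is a parental gamete class with expected frequency (1 − r)/2 = 0.870/2 = 0.4350.
That is 0.4350 = 43.5% of the progeny.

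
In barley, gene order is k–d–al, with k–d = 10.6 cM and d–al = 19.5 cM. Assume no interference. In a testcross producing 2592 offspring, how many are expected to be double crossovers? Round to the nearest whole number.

54

Map distances give recombination frequencies of 0.106 and 0.195 for the two intervals.
With no interference, expected double-crossover frequency = 0.106 × 0.195 = 0.02067.
Expected number = 0.02067 × 2592 = 53.58 ≈ 54.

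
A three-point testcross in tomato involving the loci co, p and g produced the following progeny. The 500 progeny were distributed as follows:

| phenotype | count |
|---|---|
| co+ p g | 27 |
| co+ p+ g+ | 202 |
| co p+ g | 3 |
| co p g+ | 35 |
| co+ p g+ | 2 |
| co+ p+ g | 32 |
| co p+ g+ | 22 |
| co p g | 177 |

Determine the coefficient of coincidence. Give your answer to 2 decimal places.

The two most frequent reciprocal classes, co p g and co+ p+ g+, are the parental types, so the F1 was co p g / co+ p+ g+.
The two rarest classes, co p+ g and co+ p g+, are the double crossovers. Comparing them with the parentals, only the p allele has switched, so p is the middle locus and the order is g – p – co.
g–p: (67 + 5)/500 = 0.1440; p–co: (49 + 5)/500 = 0.1080.
Expected DCO frequency = 0.1440 × 0.1080 ≈ 0.01555; observed = 5/500 ≈ 0.01000.
Coefficient of coincidence = 0.01000/0.01555 ≈ 0.64.

0.64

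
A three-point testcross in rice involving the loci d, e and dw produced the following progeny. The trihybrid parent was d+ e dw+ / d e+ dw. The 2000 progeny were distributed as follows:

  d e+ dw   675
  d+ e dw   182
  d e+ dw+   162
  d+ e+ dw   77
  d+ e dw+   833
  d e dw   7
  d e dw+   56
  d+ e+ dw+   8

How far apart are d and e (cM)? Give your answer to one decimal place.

7.4 cM

The two rarest classes, d+ e+ dw+ and d e dw, are the double crossovers. Comparing them with the parentals, only the e allele has switched, so e is the middle locus and the order is d – e – dw.
Crossovers in the d–e interval produce the single-crossover classes d e dw+ and d+ e+ dw (56 + 77 = 133) plus the double crossovers (15).
RF(d–e) = (133 + 15) / 2000 = 148/2000 = 0.0740 → 7.4 cM.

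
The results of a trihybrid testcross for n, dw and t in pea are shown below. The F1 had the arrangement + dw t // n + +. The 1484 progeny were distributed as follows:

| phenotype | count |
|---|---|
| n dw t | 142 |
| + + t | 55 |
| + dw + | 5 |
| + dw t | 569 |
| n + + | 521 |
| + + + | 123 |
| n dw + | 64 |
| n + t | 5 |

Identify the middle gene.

The two rarest classes, + dw + and n + t, are the double crossovers. Comparing them with the parentals, only the t allele has switched, so t is the middle locus and the order is dw – t – n.

t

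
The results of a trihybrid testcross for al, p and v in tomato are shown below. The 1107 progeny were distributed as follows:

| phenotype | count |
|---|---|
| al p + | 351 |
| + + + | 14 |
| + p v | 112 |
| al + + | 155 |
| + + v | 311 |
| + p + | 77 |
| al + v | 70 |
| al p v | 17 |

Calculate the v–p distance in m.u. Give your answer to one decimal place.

26.9 m.u.

The two most frequent reciprocal classes, + + v and al p +, are the parental types, so the F1 was + + v / al p +.
The two rarest classes, + + + and al p v, are the double crossovers. Comparing them with the parentals, only the v allele has switched, so v is the middle locus and the order is p – v – al.
Crossovers in the p–v interval produce the single-crossover classes + p v and al + + (112 + 155 = 267) plus the double crossovers (31).
RF(p–v) = (267 + 31) / 1107 = 298/1107 = 0.2692 → 26.9 m.u.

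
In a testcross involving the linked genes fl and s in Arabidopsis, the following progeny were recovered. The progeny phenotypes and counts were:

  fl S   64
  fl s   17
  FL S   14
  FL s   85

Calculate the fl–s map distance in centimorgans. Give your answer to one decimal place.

17.2 centimorgans

The two most frequent classes, FL s (85) and fl S (64), are the parental types, so the F1 was FL s / fl S.
The recombinant classes are FL S and fl s: 14 + 17 = 31.
Recombination frequency = 31/180 = 0.1722 ≈ 17.2%, i.e. 17.2 centimorgans.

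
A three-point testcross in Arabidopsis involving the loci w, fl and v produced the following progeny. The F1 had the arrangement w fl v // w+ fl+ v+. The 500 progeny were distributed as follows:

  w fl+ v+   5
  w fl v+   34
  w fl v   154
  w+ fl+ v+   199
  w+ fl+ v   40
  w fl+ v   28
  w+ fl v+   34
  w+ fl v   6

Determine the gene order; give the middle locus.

The two rarest classes, w+ fl v and w fl+ v+, are the double crossovers. Comparing them with the parentals, only the w allele has switched, so w is the middle locus and the order is fl – w – v.

w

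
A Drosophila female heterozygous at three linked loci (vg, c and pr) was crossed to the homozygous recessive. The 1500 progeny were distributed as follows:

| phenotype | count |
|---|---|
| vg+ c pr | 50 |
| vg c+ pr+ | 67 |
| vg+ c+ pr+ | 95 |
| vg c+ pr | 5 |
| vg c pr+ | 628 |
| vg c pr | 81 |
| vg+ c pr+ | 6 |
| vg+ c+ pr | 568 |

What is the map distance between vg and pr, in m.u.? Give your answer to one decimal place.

12.5 m.u.

The two most frequent reciprocal classes, vg c pr+ and vg+ c+ pr, are the parental types, so the F1 was vg c pr+ / vg+ c+ pr.
The two rarest classes, vg+ c pr+ and vg c+ pr, are the double crossovers. Comparing them with the parentals, only the vg allele has switched, so vg is the middle locus and the order is pr – vg – c.
Crossovers in the pr–vg interval produce the single-crossover classes vg c pr and vg+ c+ pr+ (81 + 95 = 176) plus the double crossovers (11).
RF(pr–vg) = (176 + 11) / 1500 = 187/1500 = 0.1247 → 12.5 m.u.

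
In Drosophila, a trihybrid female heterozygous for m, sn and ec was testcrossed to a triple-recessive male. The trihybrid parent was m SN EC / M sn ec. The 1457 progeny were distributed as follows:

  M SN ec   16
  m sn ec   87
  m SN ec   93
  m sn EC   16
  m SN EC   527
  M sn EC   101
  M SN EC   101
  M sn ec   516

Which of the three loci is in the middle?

The two rarest classes, m sn EC and M SN ec, are the double crossovers. Comparing them with the parentals, only the sn allele has switched, so sn is the middle locus and the order is m – sn – ec.

sn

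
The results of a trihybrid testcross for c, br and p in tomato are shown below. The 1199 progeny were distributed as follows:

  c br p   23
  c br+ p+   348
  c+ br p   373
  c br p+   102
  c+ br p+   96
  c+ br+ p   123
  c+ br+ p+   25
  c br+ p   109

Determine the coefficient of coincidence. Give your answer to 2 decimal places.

The two most frequent reciprocal classes, c+ br p and c br+ p+, are the parental types, so the F1 was c+ br p / c br+ p+.
The two rarest classes, c br p and c+ br+ p+, are the double crossovers. Comparing them with the parentals, only the c allele has switched, so c is the middle locus and the order is p – c – br.
p–c: (205 + 48)/1199 = 0.2110; c–br: (225 + 48)/1199 = 0.2277.
Expected DCO frequency = 0.2110 × 0.2277 ≈ 0.04804; observed = 48/1199 ≈ 0.04003.
Coefficient of coincidence = 0.04003/0.04804 ≈ 0.83.

0.83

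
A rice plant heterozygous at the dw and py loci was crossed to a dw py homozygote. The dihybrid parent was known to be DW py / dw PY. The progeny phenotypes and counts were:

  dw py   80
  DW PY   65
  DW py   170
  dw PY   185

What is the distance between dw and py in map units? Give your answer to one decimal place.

29.0 map units

The recombinant classes are DW PY and dw py: 65 + 80 = 145.
Recombination frequency = 145/500 = 0.2900 ≈ 29.0%, i.e. 29.0 map units.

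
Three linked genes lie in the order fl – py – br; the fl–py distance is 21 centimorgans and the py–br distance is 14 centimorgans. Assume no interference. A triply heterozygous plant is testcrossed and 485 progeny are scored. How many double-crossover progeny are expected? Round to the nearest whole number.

14

Map distances give recombination frequencies of 0.210 and 0.140 for the two intervals.
With no interference, expected double-crossover frequency = 0.210 × 0.140 = 0.02940.
Expected number = 0.02940 × 485 = 14.26 ≈ 14.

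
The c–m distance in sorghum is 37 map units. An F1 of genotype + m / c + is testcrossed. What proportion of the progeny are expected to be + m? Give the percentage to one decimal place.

31.5%

A map distance of 37 map units corresponds to a recombination frequency of 0.370.
The F1 is + m / c +, so + m is a parental gamete class with expected frequency (1 − r)/2 = 0.630/2 = 0.3150.
That is 0.3150 = 31.5% of the progeny.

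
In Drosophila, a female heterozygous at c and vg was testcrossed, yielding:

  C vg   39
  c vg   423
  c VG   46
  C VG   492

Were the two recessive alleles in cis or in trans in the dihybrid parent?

The two most frequent classes are C VG (492) and c vg (423); these are the parental (non-recombinant) types.
So the F1 carried C VG on one chromosome and c vg on the other — the recessive alleles are on the same chromosome (cis / coupling).

cis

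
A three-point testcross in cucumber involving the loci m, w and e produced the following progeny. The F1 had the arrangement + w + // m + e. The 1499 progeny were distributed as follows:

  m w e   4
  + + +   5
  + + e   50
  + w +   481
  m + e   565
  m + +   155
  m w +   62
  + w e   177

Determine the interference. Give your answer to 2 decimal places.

0.67

The two rarest classes, + + + and m w e, are the double crossovers. Comparing them with the parentals, only the w allele has switched, so w is the middle locus and the order is m – w – e.
m–w: (112 + 9)/1499 = 0.0807; w–e: (332 + 9)/1499 = 0.2275.
Expected DCO frequency = 0.0807 × 0.2275 ≈ 0.01836; observed = 9/1499 ≈ 0.00600.
Coefficient of coincidence = 0.00600/0.01836 ≈ 0.33; interference = 1 − 0.33 = 0.67.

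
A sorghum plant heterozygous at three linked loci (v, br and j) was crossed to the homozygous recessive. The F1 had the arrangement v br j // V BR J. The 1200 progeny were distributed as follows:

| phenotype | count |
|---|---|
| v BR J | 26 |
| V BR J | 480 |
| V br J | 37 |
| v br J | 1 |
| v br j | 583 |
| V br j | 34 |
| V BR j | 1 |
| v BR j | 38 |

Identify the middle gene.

j

The two rarest classes, v br J and V BR j, are the double crossovers. Comparing them with the parentals, only the j allele has switched, so j is the middle locus and the order is v – j – br.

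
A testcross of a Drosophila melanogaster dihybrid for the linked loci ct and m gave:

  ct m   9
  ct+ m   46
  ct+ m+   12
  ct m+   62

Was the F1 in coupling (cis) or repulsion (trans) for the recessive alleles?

The two most frequent classes are ct+ m (46) and ct m+ (62); these are the parental (non-recombinant) types.
So the F1 carried ct+ m on one chromosome and ct m+ on the other — the recessive alleles are on opposite chromosomes (trans / repulsion).

trans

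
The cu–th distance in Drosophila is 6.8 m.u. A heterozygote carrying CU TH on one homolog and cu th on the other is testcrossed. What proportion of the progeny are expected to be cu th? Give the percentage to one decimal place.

A map distance of 6.8 m.u. corresponds to a recombination frequency of 0.068.
The F1 is CU TH / cu th, so cu th is a parental gamete class with expected frequency (1 − r)/2 = 0.932/2 = 0.4660.
That is 0.4660 = 46.6% of the progeny.

46.6%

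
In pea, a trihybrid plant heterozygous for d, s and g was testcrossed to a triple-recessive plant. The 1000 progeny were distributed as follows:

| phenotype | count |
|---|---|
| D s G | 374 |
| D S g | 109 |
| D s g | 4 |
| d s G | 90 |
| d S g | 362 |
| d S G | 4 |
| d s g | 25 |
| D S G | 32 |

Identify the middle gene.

The two most frequent reciprocal classes, d S g and D s G, are the parental types, so the F1 was d S g / D s G.
The two rarest classes, d S G and D s g, are the double crossovers. Comparing them with the parentals, only the g allele has switched, so g is the middle locus and the order is d – g – s.

g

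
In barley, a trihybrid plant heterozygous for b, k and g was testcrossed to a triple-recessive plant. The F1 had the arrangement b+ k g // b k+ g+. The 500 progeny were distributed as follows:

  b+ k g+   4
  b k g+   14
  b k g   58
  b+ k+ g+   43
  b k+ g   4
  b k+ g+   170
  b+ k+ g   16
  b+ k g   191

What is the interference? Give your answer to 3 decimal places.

The two rarest classes, b+ k g+ and b k+ g, are the double crossovers. Comparing them with the parentals, only the g allele has switched, so g is the middle locus and the order is b – g – k.
b–g: (101 + 8)/500 = 0.2180; g–k: (30 + 8)/500 = 0.0760.
Expected DCO frequency = 0.2180 × 0.0760 ≈ 0.01657; observed = 8/500 ≈ 0.01600.
Coefficient of coincidence = 0.01600/0.01657 ≈ 0.966; interference = 1 − 0.966 = 0.034.

0.034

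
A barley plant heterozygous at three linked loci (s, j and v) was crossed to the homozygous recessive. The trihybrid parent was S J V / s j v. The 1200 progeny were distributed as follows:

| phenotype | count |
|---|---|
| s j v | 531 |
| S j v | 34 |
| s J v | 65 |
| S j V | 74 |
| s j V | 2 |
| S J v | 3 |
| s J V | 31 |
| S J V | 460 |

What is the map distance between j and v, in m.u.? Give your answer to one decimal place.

The two rarest classes, S J v and s j V, are the double crossovers. Comparing them with the parentals, only the v allele has switched, so v is the middle locus and the order is s – v – j.
Crossovers in the v–j interval produce the single-crossover classes S j V and s J v (74 + 65 = 139) plus the double crossovers (5).
RF(v–j) = (139 + 5) / 1200 = 144/1200 = 0.1200 → 12.0 m.u.

12.0 m.u.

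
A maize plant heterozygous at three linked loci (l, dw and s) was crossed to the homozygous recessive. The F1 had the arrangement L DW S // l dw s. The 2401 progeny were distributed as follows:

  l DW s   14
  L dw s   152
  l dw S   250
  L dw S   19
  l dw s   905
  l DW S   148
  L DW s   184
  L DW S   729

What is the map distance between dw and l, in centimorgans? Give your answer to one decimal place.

13.9 centimorgans

The two rarest classes, L dw S and l DW s, are the double crossovers. Comparing them with the parentals, only the dw allele has switched, so dw is the middle locus and the order is l – dw – s.
Crossovers in the l–dw interval produce the single-crossover classes l DW S and L dw s (148 + 152 = 300) plus the double crossovers (33).
RF(l–dw) = (300 + 33) / 2401 = 333/2401 = 0.1387 → 13.9 centimorgans.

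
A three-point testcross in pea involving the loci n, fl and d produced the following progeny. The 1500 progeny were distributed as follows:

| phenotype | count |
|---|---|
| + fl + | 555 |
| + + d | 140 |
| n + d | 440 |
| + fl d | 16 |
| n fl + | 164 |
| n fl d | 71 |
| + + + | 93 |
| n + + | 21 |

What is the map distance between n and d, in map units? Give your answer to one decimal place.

The two most frequent reciprocal classes, + fl + and n + d, are the parental types, so the F1 was + fl + / n + d.
The two rarest classes, + fl d and n + +, are the double crossovers. Comparing them with the parentals, only the d allele has switched, so d is the middle locus and the order is fl – d – n.
Crossovers in the d–n interval produce the single-crossover classes n fl + and + + d (164 + 140 = 304) plus the double crossovers (37).
RF(d–n) = (304 + 37) / 1500 = 341/1500 = 0.2273 → 22.7 map units.

22.7 map units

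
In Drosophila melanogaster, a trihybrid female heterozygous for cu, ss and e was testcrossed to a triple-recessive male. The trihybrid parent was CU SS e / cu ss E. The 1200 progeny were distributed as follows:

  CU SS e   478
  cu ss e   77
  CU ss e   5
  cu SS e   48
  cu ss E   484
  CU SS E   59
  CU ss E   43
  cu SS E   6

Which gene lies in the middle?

The two rarest classes, CU ss e and cu SS E, are the double crossovers. Comparing them with the parentals, only the ss allele has switched, so ss is the middle locus and the order is cu – ss – e.

ss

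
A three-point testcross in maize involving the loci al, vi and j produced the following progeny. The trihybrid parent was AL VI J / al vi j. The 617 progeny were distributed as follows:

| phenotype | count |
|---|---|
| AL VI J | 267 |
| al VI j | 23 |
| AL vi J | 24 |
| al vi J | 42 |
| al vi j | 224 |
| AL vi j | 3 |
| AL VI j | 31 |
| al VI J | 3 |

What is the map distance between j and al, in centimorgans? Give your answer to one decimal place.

The two rarest classes, al VI J and AL vi j, are the double crossovers. Comparing them with the parentals, only the al allele has switched, so al is the middle locus and the order is vi – al – j.
Crossovers in the al–j interval produce the single-crossover classes AL VI j and al vi J (31 + 42 = 73) plus the double crossovers (6).
RF(al–j) = (73 + 6) / 617 = 79/617 = 0.1280 → 12.8 centimorgans.

12.8 centimorgans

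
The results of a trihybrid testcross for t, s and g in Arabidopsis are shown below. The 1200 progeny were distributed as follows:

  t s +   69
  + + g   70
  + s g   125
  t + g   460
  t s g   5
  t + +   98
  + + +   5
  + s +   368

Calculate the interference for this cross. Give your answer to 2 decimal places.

The two most frequent reciprocal classes, + s + and t + g, are the parental types, so the F1 was + s + / t + g.
The two rarest classes, + + + and t s g, are the double crossovers. Comparing them with the parentals, only the s allele has switched, so s is the middle locus and the order is t – s – g.
t–s: (139 + 10)/1200 = 0.1242; s–g: (223 + 10)/1200 = 0.1942.
Expected DCO frequency = 0.1242 × 0.1942 ≈ 0.02412; observed = 10/1200 ≈ 0.00833.
Coefficient of coincidence = 0.00833/0.02412 ≈ 0.35; interference = 1 − 0.35 = 0.65.

0.65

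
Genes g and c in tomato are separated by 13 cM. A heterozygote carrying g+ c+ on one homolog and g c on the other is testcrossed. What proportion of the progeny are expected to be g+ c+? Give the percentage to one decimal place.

A map distance of 13 cM corresponds to a recombination frequency of 0.130.
The F1 is g+ c+ / g c, so g+ c+ is a parental gamete class with expected frequency (1 − r)/2 = 0.870/2 = 0.4350.
That is 0.4350 = 43.5% of the progeny.

43.5%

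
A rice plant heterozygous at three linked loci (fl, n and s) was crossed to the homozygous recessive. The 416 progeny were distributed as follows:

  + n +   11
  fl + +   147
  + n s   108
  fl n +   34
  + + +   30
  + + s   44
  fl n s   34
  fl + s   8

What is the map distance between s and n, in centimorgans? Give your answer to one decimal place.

The two most frequent reciprocal classes, + n s and fl + +, are the parental types, so the F1 was + n s / fl + +.
The two rarest classes, + n + and fl + s, are the double crossovers. Comparing them with the parentals, only the s allele has switched, so s is the middle locus and the order is n – s – fl.
Crossovers in the n–s interval produce the single-crossover classes + + s and fl n + (44 + 34 = 78) plus the double crossovers (19).
RF(n–s) = (78 + 19) / 416 = 97/416 = 0.2332 → 23.3 centimorgans.

23.3 centimorgans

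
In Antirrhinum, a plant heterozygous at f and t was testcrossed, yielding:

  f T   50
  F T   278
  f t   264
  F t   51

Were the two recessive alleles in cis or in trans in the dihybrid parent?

The two most frequent classes are F T (278) and f t (264); these are the parental (non-recombinant) types.
So the F1 carried F T on one chromosome and f t on the other — the recessive alleles are on the same chromosome (cis / coupling).

cis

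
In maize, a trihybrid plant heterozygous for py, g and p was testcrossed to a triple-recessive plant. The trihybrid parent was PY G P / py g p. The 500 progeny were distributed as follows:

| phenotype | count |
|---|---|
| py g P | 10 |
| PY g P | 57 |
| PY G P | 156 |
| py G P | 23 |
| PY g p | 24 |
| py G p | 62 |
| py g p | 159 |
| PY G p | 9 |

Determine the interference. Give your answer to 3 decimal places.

-0.043

The two rarest classes, PY G p and py g P, are the double crossovers. Comparing them with the parentals, only the p allele has switched, so p is the middle locus and the order is py – p – g.
py–p: (47 + 19)/500 = 0.1320; p–g: (119 + 19)/500 = 0.2760.
Expected DCO frequency = 0.1320 × 0.2760 ≈ 0.03643; observed = 19/500 ≈ 0.03800.
Coefficient of coincidence = 0.03800/0.03643 ≈ 1.043; interference = 1 − 1.043 = -0.043.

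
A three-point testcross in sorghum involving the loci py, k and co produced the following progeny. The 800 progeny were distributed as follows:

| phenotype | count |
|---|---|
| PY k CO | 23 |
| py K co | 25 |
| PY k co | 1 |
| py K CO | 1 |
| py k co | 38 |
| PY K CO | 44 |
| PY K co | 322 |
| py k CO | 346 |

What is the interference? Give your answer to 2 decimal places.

0.62

The two most frequent reciprocal classes, py k CO and PY K co, are the parental types, so the F1 was py k CO / PY K co.
The two rarest classes, py K CO and PY k co, are the double crossovers. Comparing them with the parentals, only the k allele has switched, so k is the middle locus and the order is py – k – co.
py–k: (48 + 2)/800 = 0.0625; k–co: (82 + 2)/800 = 0.1050.
Expected DCO frequency = 0.0625 × 0.1050 ≈ 0.00656; observed = 2/800 ≈ 0.00250.
Coefficient of coincidence = 0.00250/0.00656 ≈ 0.38; interference = 1 − 0.38 = 0.62.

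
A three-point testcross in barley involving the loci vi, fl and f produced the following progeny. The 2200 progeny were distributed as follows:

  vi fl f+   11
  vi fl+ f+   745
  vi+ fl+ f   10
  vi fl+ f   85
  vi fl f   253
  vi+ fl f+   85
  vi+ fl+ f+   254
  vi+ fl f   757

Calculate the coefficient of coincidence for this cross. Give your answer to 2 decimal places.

0.46

The two most frequent reciprocal classes, vi+ fl f and vi fl+ f+, are the parental types, so the F1 was vi+ fl f / vi fl+ f+.
The two rarest classes, vi+ fl+ f and vi fl f+, are the double crossovers. Comparing them with the parentals, only the fl allele has switched, so fl is the middle locus and the order is f – fl – vi.
f–fl: (170 + 21)/2200 = 0.0868; fl–vi: (507 + 21)/2200 = 0.2400.
Expected DCO frequency = 0.0868 × 0.2400 ≈ 0.02083; observed = 21/2200 ≈ 0.00955.
Coefficient of coincidence = 0.00955/0.02083 ≈ 0.46.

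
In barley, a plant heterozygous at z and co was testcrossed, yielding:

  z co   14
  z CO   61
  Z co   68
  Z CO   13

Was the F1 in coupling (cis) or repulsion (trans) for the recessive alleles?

trans

The two most frequent classes are Z co (68) and z CO (61); these are the parental (non-recombinant) types.
So the F1 carried Z co on one chromosome and z CO on the other — the recessive alleles are on opposite chromosomes (trans / repulsion).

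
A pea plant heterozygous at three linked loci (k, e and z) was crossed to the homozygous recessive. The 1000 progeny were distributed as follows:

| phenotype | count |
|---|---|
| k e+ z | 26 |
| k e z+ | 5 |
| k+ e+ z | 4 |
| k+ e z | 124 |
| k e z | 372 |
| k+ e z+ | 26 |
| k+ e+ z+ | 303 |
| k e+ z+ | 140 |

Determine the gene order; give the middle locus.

z

The two most frequent reciprocal classes, k e z and k+ e+ z+, are the parental types, so the F1 was k e z / k+ e+ z+.
The two rarest classes, k e z+ and k+ e+ z, are the double crossovers. Comparing them with the parentals, only the z allele has switched, so z is the middle locus and the order is e – z – k.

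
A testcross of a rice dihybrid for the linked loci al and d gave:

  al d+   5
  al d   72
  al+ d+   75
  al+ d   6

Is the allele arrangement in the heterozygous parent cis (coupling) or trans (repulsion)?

The two most frequent classes are al+ d+ (75) and al d (72); these are the parental (non-recombinant) types.
So the F1 carried al+ d+ on one chromosome and al d on the other — the recessive alleles are on the same chromosome (cis / coupling).

cis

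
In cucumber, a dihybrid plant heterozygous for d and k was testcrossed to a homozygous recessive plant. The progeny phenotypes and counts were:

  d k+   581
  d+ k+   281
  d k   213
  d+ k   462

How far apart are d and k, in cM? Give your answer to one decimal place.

32.1 cM

The two most frequent classes, d+ k (462) and d k+ (581), are the parental types, so the F1 was d+ k / d k+.
The recombinant classes are d+ k+ and d k: 281 + 213 = 494.
Recombination frequency = 494/1537 = 0.3214 ≈ 32.1%, i.e. 32.1 cM.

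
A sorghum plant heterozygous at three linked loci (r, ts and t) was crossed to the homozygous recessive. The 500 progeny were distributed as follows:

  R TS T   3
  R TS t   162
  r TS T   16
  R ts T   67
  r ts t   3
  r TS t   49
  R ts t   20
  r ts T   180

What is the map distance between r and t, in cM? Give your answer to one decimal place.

The two most frequent reciprocal classes, r ts T and R TS t, are the parental types, so the F1 was r ts T / R TS t.
The two rarest classes, r ts t and R TS T, are the double crossovers. Comparing them with the parentals, only the t allele has switched, so t is the middle locus and the order is ts – t – r.
Crossovers in the t–r interval produce the single-crossover classes R ts T and r TS t (67 + 49 = 116) plus the double crossovers (6).
RF(t–r) = (116 + 6) / 500 = 122/500 = 0.2440 → 24.4 cM.

24.4 cM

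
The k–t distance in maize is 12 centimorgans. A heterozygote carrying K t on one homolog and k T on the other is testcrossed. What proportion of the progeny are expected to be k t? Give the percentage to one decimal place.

A map distance of 12 centimorgans corresponds to a recombination frequency of 0.120.
The F1 is K t / k T, so k t is a recombinant gamete class with expected frequency r/2 = 0.120/2 = 0.0600.
That is 0.0600 = 6.0% of the progeny.

6.0%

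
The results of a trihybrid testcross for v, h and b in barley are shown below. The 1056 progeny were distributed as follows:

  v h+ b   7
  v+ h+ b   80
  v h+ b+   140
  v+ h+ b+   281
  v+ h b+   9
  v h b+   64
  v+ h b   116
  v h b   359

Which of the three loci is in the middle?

h

The two most frequent reciprocal classes, v+ h+ b+ and v h b, are the parental types, so the F1 was v+ h+ b+ / v h b.
The two rarest classes, v+ h b+ and v h+ b, are the double crossovers. Comparing them with the parentals, only the h allele has switched, so h is the middle locus and the order is v – h – b.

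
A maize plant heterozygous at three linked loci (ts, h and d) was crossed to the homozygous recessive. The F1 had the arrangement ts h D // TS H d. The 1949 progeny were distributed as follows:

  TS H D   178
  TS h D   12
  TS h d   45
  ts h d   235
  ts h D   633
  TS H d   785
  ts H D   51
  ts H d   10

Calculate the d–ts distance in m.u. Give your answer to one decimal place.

22.3 m.u.

The two rarest classes, TS h D and ts H d, are the double crossovers. Comparing them with the parentals, only the ts allele has switched, so ts is the middle locus and the order is d – ts – h.
Crossovers in the d–ts interval produce the single-crossover classes ts h d and TS H D (235 + 178 = 413) plus the double crossovers (22).
RF(d–ts) = (413 + 22) / 1949 = 435/1949 = 0.2232 → 22.3 m.u.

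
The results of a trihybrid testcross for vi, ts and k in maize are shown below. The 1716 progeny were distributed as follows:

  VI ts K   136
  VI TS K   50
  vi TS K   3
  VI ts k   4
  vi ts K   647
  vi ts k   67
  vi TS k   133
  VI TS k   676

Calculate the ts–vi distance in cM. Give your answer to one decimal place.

The two most frequent reciprocal classes, vi ts K and VI TS k, are the parental types, so the F1 was vi ts K / VI TS k.
The two rarest classes, vi TS K and VI ts k, are the double crossovers. Comparing them with the parentals, only the ts allele has switched, so ts is the middle locus and the order is k – ts – vi.
Crossovers in the ts–vi interval produce the single-crossover classes VI ts K and vi TS k (136 + 133 = 269) plus the double crossovers (7).
RF(ts–vi) = (269 + 7) / 1716 = 276/1716 = 0.1608 → 16.1 cM.

16.1 cM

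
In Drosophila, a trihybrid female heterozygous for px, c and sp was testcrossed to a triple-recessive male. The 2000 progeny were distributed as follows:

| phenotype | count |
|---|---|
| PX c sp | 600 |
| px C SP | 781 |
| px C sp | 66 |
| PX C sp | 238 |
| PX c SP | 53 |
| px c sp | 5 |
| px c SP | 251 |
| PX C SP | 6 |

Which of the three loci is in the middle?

px

The two most frequent reciprocal classes, px C SP and PX c sp, are the parental types, so the F1 was px C SP / PX c sp.
The two rarest classes, PX C SP and px c sp, are the double crossovers. Comparing them with the parentals, only the px allele has switched, so px is the middle locus and the order is sp – px – c.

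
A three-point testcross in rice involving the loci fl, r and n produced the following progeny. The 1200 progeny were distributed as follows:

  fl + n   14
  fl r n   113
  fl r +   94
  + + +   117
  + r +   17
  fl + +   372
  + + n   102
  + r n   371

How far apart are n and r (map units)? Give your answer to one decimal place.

The two most frequent reciprocal classes, + r n and fl + +, are the parental types, so the F1 was + r n / fl + +.
The two rarest classes, + r + and fl + n, are the double crossovers. Comparing them with the parentals, only the n allele has switched, so n is the middle locus and the order is r – n – fl.
Crossovers in the r–n interval produce the single-crossover classes + + n and fl r + (102 + 94 = 196) plus the double crossovers (31).
RF(r–n) = (196 + 31) / 1200 = 227/1200 = 0.1892 → 18.9 map units.

18.9 map units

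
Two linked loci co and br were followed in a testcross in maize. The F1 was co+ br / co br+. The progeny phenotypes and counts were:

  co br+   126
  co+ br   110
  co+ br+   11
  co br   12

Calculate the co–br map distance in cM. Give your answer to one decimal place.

The recombinant classes are co+ br+ and co br: 11 + 12 = 23.
Recombination frequency = 23/259 = 0.0888 ≈ 8.9%, i.e. 8.9 cM.

8.9 cM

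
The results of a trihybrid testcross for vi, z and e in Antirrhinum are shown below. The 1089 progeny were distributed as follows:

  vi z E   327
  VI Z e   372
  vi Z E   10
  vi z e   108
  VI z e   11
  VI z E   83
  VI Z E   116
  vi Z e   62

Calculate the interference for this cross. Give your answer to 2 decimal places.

0.44

The two most frequent reciprocal classes, VI Z e and vi z E, are the parental types, so the F1 was VI Z e / vi z E.
The two rarest classes, VI z e and vi Z E, are the double crossovers. Comparing them with the parentals, only the z allele has switched, so z is the middle locus and the order is e – z – vi.
e–z: (224 + 21)/1089 = 0.2250; z–vi: (145 + 21)/1089 = 0.1524.
Expected DCO frequency = 0.2250 × 0.1524 ≈ 0.03429; observed = 21/1089 ≈ 0.01928.
Coefficient of coincidence = 0.01928/0.03429 ≈ 0.56; interference = 1 − 0.56 = 0.44.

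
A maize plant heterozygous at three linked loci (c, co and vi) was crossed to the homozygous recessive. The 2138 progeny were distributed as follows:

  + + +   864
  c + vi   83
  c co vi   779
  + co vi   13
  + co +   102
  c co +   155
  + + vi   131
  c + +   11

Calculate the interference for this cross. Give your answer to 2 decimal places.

The two most frequent reciprocal classes, + + + and c co vi, are the parental types, so the F1 was + + + / c co vi.
The two rarest classes, c + + and + co vi, are the double crossovers. Comparing them with the parentals, only the c allele has switched, so c is the middle locus and the order is vi – c – co.
vi–c: (286 + 24)/2138 = 0.1450; c–co: (185 + 24)/2138 = 0.0978.
Expected DCO frequency = 0.1450 × 0.0978 ≈ 0.01418; observed = 24/2138 ≈ 0.01123.
Coefficient of coincidence = 0.01123/0.01418 ≈ 0.79; interference = 1 − 0.79 = 0.21.

0.21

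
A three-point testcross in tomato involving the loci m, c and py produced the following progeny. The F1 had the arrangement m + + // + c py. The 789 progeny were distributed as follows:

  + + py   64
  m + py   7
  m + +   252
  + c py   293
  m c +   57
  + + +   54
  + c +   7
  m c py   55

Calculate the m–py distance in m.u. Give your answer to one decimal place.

The two rarest classes, m + py and + c +, are the double crossovers. Comparing them with the parentals, only the py allele has switched, so py is the middle locus and the order is m – py – c.
Crossovers in the m–py interval produce the single-crossover classes + + + and m c py (54 + 55 = 109) plus the double crossovers (14).
RF(m–py) = (109 + 14) / 789 = 123/789 = 0.1559 → 15.6 m.u.

15.6 m.u.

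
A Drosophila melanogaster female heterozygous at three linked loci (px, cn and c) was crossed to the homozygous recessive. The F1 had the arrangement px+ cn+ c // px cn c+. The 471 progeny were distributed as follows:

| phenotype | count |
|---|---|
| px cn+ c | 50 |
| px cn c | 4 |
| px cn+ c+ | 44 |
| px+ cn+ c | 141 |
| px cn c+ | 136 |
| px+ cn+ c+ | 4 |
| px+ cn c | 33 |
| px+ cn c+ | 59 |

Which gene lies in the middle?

c

The two rarest classes, px+ cn+ c+ and px cn c, are the double crossovers. Comparing them with the parentals, only the c allele has switched, so c is the middle locus and the order is cn – c – px.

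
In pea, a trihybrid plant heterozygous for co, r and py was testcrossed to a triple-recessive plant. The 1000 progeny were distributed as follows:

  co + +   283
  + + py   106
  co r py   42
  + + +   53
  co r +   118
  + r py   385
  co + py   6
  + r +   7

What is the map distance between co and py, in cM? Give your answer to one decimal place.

The two most frequent reciprocal classes, + r py and co + +, are the parental types, so the F1 was + r py / co + +.
The two rarest classes, + r + and co + py, are the double crossovers. Comparing them with the parentals, only the py allele has switched, so py is the middle locus and the order is r – py – co.
Crossovers in the py–co interval produce the single-crossover classes co r py and + + + (42 + 53 = 95) plus the double crossovers (13).
RF(py–co) = (95 + 13) / 1000 = 108/1000 = 0.1080 → 10.8 cM.

10.8 cM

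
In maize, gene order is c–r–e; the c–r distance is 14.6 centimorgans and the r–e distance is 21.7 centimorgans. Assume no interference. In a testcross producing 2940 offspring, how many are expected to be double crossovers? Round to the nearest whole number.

93

Map distances give recombination frequencies of 0.146 and 0.217 for the two intervals.
With no interference, expected double-crossover frequency = 0.146 × 0.217 = 0.03168.
Expected number = 0.03168 × 2940 = 93.15 ≈ 93.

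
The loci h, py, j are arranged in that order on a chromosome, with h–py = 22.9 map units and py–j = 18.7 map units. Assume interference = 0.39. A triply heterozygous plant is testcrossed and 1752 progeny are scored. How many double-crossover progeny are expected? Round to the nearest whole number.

Map distances give recombination frequencies of 0.229 and 0.187 for the two intervals.
With interference 0.39 (so coincidence = 0.61), expected double-crossover frequency = 0.229 × 0.187 × 0.61 = 0.02612.
Expected number = 0.02612 × 1752 = 45.77 ≈ 46.

46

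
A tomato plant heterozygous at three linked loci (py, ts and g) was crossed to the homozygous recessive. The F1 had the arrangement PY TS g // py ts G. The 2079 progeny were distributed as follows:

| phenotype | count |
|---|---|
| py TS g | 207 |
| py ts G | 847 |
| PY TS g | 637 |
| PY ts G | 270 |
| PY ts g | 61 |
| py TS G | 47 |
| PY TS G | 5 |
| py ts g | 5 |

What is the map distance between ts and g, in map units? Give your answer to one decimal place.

The two rarest classes, PY TS G and py ts g, are the double crossovers. Comparing them with the parentals, only the g allele has switched, so g is the middle locus and the order is ts – g – py.
Crossovers in the ts–g interval produce the single-crossover classes PY ts g and py TS G (61 + 47 = 108) plus the double crossovers (10).
RF(ts–g) = (108 + 10) / 2079 = 118/2079 = 0.0568 → 5.7 map units.

5.7 map units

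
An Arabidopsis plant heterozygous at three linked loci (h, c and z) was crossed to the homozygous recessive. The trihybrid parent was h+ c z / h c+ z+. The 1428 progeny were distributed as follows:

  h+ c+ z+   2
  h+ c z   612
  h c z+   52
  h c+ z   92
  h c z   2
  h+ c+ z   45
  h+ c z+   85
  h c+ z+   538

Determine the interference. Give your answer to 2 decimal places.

The two rarest classes, h c z and h+ c+ z+, are the double crossovers. Comparing them with the parentals, only the h allele has switched, so h is the middle locus and the order is z – h – c.
z–h: (177 + 4)/1428 = 0.1268; h–c: (97 + 4)/1428 = 0.0707.
Expected DCO frequency = 0.1268 × 0.0707 ≈ 0.00896; observed = 4/1428 ≈ 0.00280.
Coefficient of coincidence = 0.00280/0.00896 ≈ 0.31; interference = 1 − 0.31 = 0.69.

0.69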